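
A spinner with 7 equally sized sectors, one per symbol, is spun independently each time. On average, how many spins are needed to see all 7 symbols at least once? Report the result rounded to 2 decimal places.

18.15

The wait to go from k to k+1 distinct symbols is geometric with mean 7/(7-k).
E[T] = 7/7 + 7/6 + 7/5 + ... + 7/2 + 7/1 = 7·H_{7}.
H_{7} = 2.593, so E[T] = 18.150.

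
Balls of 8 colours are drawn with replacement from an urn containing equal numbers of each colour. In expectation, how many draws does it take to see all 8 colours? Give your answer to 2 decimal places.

21.74

Split into phases: going from k distinct to k+1 distinct takes on average 8/(8-k) draws.
E[T] = 8/8 + 8/7 + 8/6 + ... + 8/2 + 8/1 = 8·H_{8}.
H_{8} = 2.718, so E[T] = 21.743.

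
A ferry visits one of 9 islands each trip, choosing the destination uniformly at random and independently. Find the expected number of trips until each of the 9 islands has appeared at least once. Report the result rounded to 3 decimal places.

After k distinct islands have appeared, the next trip gives a new one with probability (9-k)/9, so the expected wait for the (k+1)-th is 9/(9-k).
E[T] = 9/9 + 9/8 + 9/7 + ... + 9/2 + 9/1 = 9·H_{9}.
H_{9} = 2.8290, so E[T] = 25.4607.

25.461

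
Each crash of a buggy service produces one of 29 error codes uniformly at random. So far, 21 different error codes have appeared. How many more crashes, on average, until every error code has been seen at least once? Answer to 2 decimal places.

The wait to go from k to k+1 distinct error codes is geometric with mean 29/(29-k).
Sum over k = 21,...,28: E = 29/8 + 29/7 + 29/6 + ... + 29/2 + 29/1 = 78.818.

78.82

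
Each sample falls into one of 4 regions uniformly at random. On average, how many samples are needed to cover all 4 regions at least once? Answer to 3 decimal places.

The wait to go from k to k+1 distinct regions is geometric with mean 4/(4-k).
E[T] = 4/4 + 4/3 + 4/2 + 4/1 = 4·H_{4}.
H_{4} = 2.0833, so E[T] = 8.3333.

8.333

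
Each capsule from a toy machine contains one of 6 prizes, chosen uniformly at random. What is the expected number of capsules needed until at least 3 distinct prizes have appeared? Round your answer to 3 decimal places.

3.700

With k distinct prizes already seen, the next new one arrives after an expected 6/(6-k) capsules.
Sum over k = 0,...,2: E = 6/6 + 6/5 + 6/4 = 3.7000.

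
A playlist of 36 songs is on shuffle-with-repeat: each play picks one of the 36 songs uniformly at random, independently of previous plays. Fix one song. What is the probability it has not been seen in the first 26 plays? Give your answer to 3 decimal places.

Each play misses the fixed song with probability (36-1)/36 = 35/36, independently.
P(still missing after 26) = (35/36)^26 = 0.4807.

0.481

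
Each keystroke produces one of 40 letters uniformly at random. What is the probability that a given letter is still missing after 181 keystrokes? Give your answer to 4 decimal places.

0.0102

On each keystroke the fixed letter fails to appear with probability 39/40.
P(still missing after 181) = (39/40)^181 = 0.01023.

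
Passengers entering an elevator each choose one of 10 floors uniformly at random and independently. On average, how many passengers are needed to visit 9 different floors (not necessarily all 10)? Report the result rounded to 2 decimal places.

With k distinct floors already seen, the next new one arrives after an expected 10/(10-k) passengers.
Sum over k = 0,...,8: E = 10/10 + 10/9 + 10/8 + ... + 10/3 + 10/2 = 19.290.

19.29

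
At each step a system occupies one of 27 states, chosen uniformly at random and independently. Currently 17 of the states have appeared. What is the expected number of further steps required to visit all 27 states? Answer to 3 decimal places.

With k distinct states already seen, the next new one takes an expected 27/(27-k) steps.
Sum over k = 17,...,26: E = 27/10 + 27/9 + 27/8 + ... + 27/2 + 27/1 = 79.0821.

79.082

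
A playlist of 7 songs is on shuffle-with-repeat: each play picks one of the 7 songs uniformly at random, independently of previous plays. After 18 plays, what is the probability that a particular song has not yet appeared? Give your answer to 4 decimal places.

0.0624

Each play misses the fixed song with probability (7-1)/7 = 6/7, independently.
P(still missing after 18) = (6/7)^18 = 0.06237.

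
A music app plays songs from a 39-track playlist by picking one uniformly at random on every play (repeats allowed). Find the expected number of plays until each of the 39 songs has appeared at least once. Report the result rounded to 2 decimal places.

165.89

After k distinct songs have appeared, the next play gives a new one with probability (39-k)/39, so the expected wait for the (k+1)-th is 39/(39-k).
E[T] = 39/39 + 39/38 + 39/37 + ... + 39/2 + 39/1 = 39·H_{39}.
H_{39} = 4.254, so E[T] = 165.888.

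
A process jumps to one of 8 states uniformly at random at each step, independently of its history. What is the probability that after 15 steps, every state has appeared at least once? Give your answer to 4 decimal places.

0.2482

Let A_i be the event that state i is missing after 15 steps. By inclusion–exclusion on the A_i,
P(all seen) = Σ_{j=0}^{8} (-1)^j C(8,j)((8-j)/8)^15
= 1.00000 - 1.07947 + 0.37418 - 0.04857 + 0.00214 - 0.00002 + 0.00000 - 0.00000 + 0.00000
= 0.24825.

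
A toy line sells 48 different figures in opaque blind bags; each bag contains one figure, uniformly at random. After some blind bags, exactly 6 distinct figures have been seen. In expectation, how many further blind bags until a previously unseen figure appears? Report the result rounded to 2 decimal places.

1.14

The number of blind bags until the next new figure is geometric with success probability 42/48, so its mean is 48/42.
E = 48/42 = 1.143.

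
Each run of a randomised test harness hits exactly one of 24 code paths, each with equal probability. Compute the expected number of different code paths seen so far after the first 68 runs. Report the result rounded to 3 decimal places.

22.672

For each code path, P(seen in 68 runs) = 1 - (23/24)^68 = 0.9446.
By linearity of expectation, E[distinct seen] = 24·(1 - (23/24)^68) = 22.6716.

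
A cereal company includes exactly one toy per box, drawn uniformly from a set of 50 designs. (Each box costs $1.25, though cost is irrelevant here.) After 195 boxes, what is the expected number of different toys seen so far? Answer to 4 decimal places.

For each toy, P(seen in 195 boxes) = 1 - (49/50)^195 = 0.98054.
By linearity of expectation, E[distinct seen] = 50·(1 - (49/50)^195) = 49.02713.

49.0271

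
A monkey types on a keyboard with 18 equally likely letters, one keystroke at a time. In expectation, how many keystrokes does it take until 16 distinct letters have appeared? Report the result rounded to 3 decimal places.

Going from k to k+1 distinct takes a geometric number of keystrokes with mean 18/(18-k).
Sum over k = 0,...,15: E = 18/18 + 18/17 + 18/16 + ... + 18/4 + 18/3 = 35.9119.

35.912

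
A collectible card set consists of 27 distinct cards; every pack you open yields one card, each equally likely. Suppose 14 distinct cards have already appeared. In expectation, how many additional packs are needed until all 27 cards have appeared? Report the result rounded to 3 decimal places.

The wait to go from k to k+1 distinct cards is geometric with mean 27/(27-k).
Sum over k = 14,...,26: E = 27/13 + 27/12 + 27/11 + ... + 27/2 + 27/1 = 85.8636.

85.864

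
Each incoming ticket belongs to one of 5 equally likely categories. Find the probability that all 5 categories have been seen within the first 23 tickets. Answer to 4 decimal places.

Let A_i be the event that category i is missing after 23 tickets. By inclusion–exclusion on the A_i,
P(all seen) = Σ_{j=0}^{5} (-1)^j C(5,j)((5-j)/5)^23
= 1.00000 - 0.02951 + 0.00008 - 0.00000 + 0.00000 - 0.00000
= 0.97056.

0.9706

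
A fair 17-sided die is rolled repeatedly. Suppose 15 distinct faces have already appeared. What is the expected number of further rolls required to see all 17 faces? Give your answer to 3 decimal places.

With k distinct faces already seen, the next new one takes an expected 17/(17-k) rolls.
Sum over k = 15,...,16: E = 17/2 + 17/1 = 25.5000.

25.500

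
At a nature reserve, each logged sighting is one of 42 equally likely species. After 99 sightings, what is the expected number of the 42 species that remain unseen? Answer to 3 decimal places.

For each species, P(unseen after 99) = (41/42)^99 = 0.0920.
By linearity of expectation, E[unseen] = 42·(41/42)^99 = 3.8652.

3.865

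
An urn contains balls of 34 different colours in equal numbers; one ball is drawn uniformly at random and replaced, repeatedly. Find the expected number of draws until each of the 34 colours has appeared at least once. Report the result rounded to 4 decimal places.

140.0191

Split into phases: going from k distinct to k+1 distinct takes on average 34/(34-k) draws.
E[T] = 34/34 + 34/33 + 34/32 + ... + 34/2 + 34/1 = 34·H_{34}.
H_{34} = 4.11821, so E[T] = 140.01914.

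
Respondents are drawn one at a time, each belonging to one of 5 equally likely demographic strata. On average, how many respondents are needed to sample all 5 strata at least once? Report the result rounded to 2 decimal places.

11.42

After k distinct strata have appeared, the next respondent gives a new one with probability (5-k)/5, so the expected wait for the (k+1)-th is 5/(5-k).
E[T] = 5/5 + 5/4 + 5/3 + 5/2 + 5/1 = 5·H_{5}.
H_{5} = 2.283, so E[T] = 11.417.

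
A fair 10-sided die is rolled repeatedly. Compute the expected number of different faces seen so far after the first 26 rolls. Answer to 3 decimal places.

For each face, P(seen in 26 rolls) = 1 - (9/10)^26 = 0.9354.
By linearity of expectation, E[distinct seen] = 10·(1 - (9/10)^26) = 9.3539.

9.354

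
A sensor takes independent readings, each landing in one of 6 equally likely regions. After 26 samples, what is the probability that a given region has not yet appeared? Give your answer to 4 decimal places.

On each sample the fixed region fails to appear with probability 5/6.
P(still missing after 26) = (5/6)^26 = 0.00874.

0.0087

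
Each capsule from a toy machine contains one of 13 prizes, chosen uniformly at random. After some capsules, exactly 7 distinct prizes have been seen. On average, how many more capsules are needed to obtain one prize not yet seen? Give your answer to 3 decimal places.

2.167

Each capsule yields a new prize with probability (13-7)/13 = 6/13, so the wait is geometric with mean 13/6.
E = 13/6 = 2.1667.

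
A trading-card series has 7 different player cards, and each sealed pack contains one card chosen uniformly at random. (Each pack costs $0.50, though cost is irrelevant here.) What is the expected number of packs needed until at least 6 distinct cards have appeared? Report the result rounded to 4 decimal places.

Going from k to k+1 distinct takes a geometric number of packs with mean 7/(7-k).
Sum over k = 0,...,5: E = 7/7 + 7/6 + 7/5 + 7/4 + 7/3 + 7/2 = 11.15000.

11.1500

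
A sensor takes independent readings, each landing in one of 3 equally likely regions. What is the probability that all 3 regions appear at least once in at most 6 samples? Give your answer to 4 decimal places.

0.7407

Let A_i be the event that region i is missing after 6 samples. By inclusion–exclusion on the A_i,
P(all seen) = Σ_{j=0}^{3} (-1)^j C(3,j)((3-j)/3)^6
= 1.00000 - 0.26337 + 0.00412 - 0.00000
= 0.74074.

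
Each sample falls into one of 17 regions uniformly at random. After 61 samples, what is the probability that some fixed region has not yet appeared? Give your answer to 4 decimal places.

0.0248

Each sample misses the fixed region with probability (17-1)/17 = 16/17, independently.
P(still missing after 61) = (16/17)^61 = 0.02477.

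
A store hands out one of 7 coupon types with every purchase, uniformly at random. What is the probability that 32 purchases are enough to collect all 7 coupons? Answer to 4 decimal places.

0.9500

Let A_i be the event that coupon i is missing after 32 purchases. By inclusion–exclusion on the A_i,
P(all seen) = Σ_{j=0}^{7} (-1)^j C(7,j)((7-j)/7)^32
= 1.00000 - 0.05044 + 0.00044 - 0.00000 + 0.00000 - 0.00000 + 0.00000 - 0.00000
= 0.95000.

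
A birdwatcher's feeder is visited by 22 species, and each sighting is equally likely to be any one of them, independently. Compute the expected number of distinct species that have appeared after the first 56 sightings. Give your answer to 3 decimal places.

20.374

For each species, P(seen in 56 sightings) = 1 - (21/22)^56 = 0.9261.
By linearity of expectation, E[distinct seen] = 22·(1 - (21/22)^56) = 20.3743.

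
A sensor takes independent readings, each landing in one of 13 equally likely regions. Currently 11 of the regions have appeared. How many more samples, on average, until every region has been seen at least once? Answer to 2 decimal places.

From k distinct to k+1 distinct takes on average 13/(13-k) samples.
Sum over k = 11,...,12: E = 13/2 + 13/1 = 19.500.

19.50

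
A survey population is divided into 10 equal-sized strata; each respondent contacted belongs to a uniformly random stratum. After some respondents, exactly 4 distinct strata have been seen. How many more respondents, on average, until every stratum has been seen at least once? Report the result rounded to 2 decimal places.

24.50

The wait to go from k to k+1 distinct strata is geometric with mean 10/(10-k).
Sum over k = 4,...,9: E = 10/6 + 10/5 + 10/4 + 10/3 + 10/2 + 10/1 = 24.500.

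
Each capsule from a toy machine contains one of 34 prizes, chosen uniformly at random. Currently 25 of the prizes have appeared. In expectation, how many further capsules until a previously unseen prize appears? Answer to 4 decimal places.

The number of capsules until the next new prize is geometric with success probability 9/34, so its mean is 34/9.
E = 34/9 = 3.77778.

3.7778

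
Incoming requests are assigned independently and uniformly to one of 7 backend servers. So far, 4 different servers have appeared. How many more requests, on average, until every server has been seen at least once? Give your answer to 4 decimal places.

From k distinct to k+1 distinct takes on average 7/(7-k) requests.
Sum over k = 4,...,6: E = 7/3 + 7/2 + 7/1 = 12.83333.

12.8333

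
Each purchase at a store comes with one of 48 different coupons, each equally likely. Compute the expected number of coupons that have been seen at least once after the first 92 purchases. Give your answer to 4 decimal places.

For each coupon, P(seen in 92 purchases) = 1 - (47/48)^92 = 0.85585.
By linearity of expectation, E[distinct seen] = 48·(1 - (47/48)^92) = 41.08089.

41.0809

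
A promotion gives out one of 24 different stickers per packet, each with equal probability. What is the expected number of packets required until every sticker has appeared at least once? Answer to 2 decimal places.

Split into phases: going from k distinct to k+1 distinct takes on average 24/(24-k) packets.
E[T] = 24/24 + 24/23 + 24/22 + ... + 24/2 + 24/1 = 24·H_{24}.
H_{24} = 3.776, so E[T] = 90.623.

90.62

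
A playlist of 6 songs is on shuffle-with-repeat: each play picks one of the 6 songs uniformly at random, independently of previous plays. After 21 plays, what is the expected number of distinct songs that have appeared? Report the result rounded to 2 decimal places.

5.87

For each song, P(seen in 21 plays) = 1 - (5/6)^21 = 0.978.
By linearity of expectation, E[distinct seen] = 6·(1 - (5/6)^21) = 5.870.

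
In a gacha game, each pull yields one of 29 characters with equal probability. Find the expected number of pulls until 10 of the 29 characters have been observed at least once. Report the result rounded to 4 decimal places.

With k distinct characters already seen, the next new one arrives after an expected 29/(29-k) pulls.
Sum over k = 0,...,9: E = 29/29 + 29/28 + 29/27 + ... + 29/21 + 29/20 = 12.00351.

12.0035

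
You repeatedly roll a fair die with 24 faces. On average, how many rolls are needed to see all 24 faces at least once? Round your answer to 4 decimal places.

After k distinct faces have appeared, the next roll gives a new one with probability (24-k)/24, so the expected wait for the (k+1)-th is 24/(24-k).
E[T] = 24/24 + 24/23 + 24/22 + ... + 24/2 + 24/1 = 24·H_{24}.
H_{24} = 3.77596, so E[T] = 90.62300.

90.6230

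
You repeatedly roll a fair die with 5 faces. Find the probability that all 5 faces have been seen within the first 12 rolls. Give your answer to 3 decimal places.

Let A_i be the event that face i is missing after 12 rolls. By inclusion–exclusion on the A_i,
P(all seen) = Σ_{j=0}^{5} (-1)^j C(5,j)((5-j)/5)^12
= 1.0000 - 0.3436 + 0.0218 - 0.0002 + 0.0000 - 0.0000
= 0.6780.

0.678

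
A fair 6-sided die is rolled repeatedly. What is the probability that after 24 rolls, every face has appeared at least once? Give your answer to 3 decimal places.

0.925

By inclusion–exclusion over which faces are missing,
P(all seen) = Σ_{j=0}^{6} (-1)^j C(6,j)((6-j)/6)^24
= 1.0000 - 0.0755 + 0.0009 - 0.0000 + 0.0000 - 0.0000 + 0.0000
= 0.9254.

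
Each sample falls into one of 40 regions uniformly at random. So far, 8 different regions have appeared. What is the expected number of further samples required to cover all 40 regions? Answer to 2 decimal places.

From k distinct to k+1 distinct takes on average 40/(40-k) samples.
Sum over k = 8,...,39: E = 40/32 + 40/31 + 40/30 + ... + 40/2 + 40/1 = 162.340.

162.34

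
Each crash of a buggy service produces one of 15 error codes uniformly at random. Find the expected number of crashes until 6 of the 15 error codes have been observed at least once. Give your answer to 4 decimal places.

Going from k to k+1 distinct takes a geometric number of crashes with mean 15/(15-k).
Sum over k = 0,...,5: E = 15/15 + 15/14 + 15/13 + 15/12 + 15/11 + 15/10 = 7.33891.

7.3389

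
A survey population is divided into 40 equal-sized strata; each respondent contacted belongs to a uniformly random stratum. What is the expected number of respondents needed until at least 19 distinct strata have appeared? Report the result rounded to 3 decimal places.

With k distinct strata already seen, the next new one arrives after an expected 40/(40-k) respondents.
Sum over k = 0,...,18: E = 40/40 + 40/39 + 40/38 + ... + 40/23 + 40/22 = 25.3274.

25.327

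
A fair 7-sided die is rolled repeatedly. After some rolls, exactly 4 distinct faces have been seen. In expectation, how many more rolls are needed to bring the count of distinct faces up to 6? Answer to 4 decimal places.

5.8333

With k distinct faces already seen, the next new one takes an expected 7/(7-k) rolls.
Sum over k = 4,...,5: E = 7/3 + 7/2 = 5.83333.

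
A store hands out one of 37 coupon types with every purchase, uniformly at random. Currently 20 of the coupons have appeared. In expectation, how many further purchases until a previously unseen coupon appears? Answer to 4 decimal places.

2.1765

Each purchase yields a new coupon with probability (37-20)/37 = 17/37, so the wait is geometric with mean 37/17.
E = 37/17 = 2.17647.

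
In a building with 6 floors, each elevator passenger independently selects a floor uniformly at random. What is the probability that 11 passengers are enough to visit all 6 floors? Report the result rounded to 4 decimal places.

Let A_i be the event that floor i is missing after 11 passengers. By inclusion–exclusion on the A_i,
P(all seen) = Σ_{j=0}^{6} (-1)^j C(6,j)((6-j)/6)^11
= 1.00000 - 0.80753 + 0.17342 - 0.00977 + 0.00008 - 0.00000 + 0.00000
= 0.35621.

0.3562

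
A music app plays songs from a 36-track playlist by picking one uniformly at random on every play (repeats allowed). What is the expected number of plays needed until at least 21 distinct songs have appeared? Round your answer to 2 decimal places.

With k distinct songs already seen, the next new one arrives after an expected 36/(36-k) plays.
Sum over k = 0,...,20: E = 36/36 + 36/35 + 36/34 + ... + 36/17 + 36/16 = 30.828.

30.83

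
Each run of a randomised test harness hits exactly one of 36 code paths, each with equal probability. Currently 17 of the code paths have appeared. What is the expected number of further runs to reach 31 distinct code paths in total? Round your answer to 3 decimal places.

With k distinct code paths already seen, the next new one takes an expected 36/(36-k) runs.
Sum over k = 17,...,30: E = 36/19 + 36/18 + 36/17 + ... + 36/7 + 36/6 = 45.5186.

45.519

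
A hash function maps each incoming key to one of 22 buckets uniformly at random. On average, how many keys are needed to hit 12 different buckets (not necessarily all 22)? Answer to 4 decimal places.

16.7606

With k distinct buckets already seen, the next new one arrives after an expected 22/(22-k) keys.
Sum over k = 0,...,11: E = 22/22 + 22/21 + 22/20 + ... + 22/12 + 22/11 = 16.76059.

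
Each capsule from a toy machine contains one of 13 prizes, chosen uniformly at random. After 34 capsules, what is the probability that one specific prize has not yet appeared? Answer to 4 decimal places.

0.0658

On each capsule the fixed prize fails to appear with probability 12/13.
P(still missing after 34) = (12/13)^34 = 0.06578.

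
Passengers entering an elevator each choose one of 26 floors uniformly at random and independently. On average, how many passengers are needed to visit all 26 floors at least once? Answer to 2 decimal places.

100.21

Split into phases: going from k distinct to k+1 distinct takes on average 26/(26-k) passengers.
E[T] = 26/26 + 26/25 + 26/24 + ... + 26/2 + 26/1 = 26·H_{26}.
H_{26} = 3.854, so E[T] = 100.215.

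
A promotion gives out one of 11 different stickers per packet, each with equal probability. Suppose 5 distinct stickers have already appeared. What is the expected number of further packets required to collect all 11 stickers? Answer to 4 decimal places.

26.9500

From k distinct to k+1 distinct takes on average 11/(11-k) packets.
Sum over k = 5,...,10: E = 11/6 + 11/5 + 11/4 + 11/3 + 11/2 + 11/1 = 26.95000.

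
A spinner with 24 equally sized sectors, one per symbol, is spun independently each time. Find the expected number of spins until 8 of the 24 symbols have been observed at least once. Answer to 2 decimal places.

With k distinct symbols already seen, the next new one arrives after an expected 24/(24-k) spins.
Sum over k = 0,...,7: E = 24/24 + 24/23 + 24/22 + ... + 24/18 + 24/17 = 9.486.

9.49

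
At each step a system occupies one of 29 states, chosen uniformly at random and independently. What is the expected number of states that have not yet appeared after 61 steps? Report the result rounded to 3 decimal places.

For each state, P(unseen after 61) = (28/29)^61 = 0.1176.
By linearity of expectation, E[unseen] = 29·(28/29)^61 = 3.4100.

3.410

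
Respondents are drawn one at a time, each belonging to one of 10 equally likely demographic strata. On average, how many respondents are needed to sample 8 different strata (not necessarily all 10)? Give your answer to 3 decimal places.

14.290

With k distinct strata already seen, the next new one arrives after an expected 10/(10-k) respondents.
Sum over k = 0,...,7: E = 10/10 + 10/9 + 10/8 + ... + 10/4 + 10/3 = 14.2897.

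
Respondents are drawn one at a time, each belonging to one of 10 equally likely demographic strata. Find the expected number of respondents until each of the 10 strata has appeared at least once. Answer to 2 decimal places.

Split into phases: going from k distinct to k+1 distinct takes on average 10/(10-k) respondents.
E[T] = 10/10 + 10/9 + 10/8 + ... + 10/2 + 10/1 = 10·H_{10}.
H_{10} = 2.929, so E[T] = 29.290.

29.29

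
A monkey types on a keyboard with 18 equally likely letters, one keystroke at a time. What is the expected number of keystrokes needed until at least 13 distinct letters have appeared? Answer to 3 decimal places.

21.812

Going from k to k+1 distinct takes a geometric number of keystrokes with mean 18/(18-k).
Sum over k = 0,...,12: E = 18/18 + 18/17 + 18/16 + ... + 18/7 + 18/6 = 21.8119.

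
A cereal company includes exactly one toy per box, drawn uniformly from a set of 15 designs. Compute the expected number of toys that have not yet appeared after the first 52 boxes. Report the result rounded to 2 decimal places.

0.41

For each toy, P(unseen after 52) = (14/15)^52 = 0.028.
By linearity of expectation, E[unseen] = 15·(14/15)^52 = 0.415.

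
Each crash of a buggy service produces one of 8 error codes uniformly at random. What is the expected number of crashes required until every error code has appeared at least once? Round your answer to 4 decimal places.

21.7429

The wait to go from k to k+1 distinct error codes is geometric with mean 8/(8-k).
E[T] = 8/8 + 8/7 + 8/6 + ... + 8/2 + 8/1 = 8·H_{8}.
H_{8} = 2.71786, so E[T] = 21.74286.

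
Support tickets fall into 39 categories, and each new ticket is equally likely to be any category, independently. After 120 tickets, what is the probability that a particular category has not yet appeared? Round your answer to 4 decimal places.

Each ticket misses the fixed category with probability (39-1)/39 = 38/39, independently.
P(still missing after 120) = (38/39)^120 = 0.04429.

0.0443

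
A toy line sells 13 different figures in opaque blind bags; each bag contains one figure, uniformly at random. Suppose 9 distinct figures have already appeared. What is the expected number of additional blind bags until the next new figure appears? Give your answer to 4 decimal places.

Each blind bag yields a new figure with probability (13-9)/13 = 4/13, so the wait is geometric with mean 13/4.
E = 13/4 = 3.25000.

3.2500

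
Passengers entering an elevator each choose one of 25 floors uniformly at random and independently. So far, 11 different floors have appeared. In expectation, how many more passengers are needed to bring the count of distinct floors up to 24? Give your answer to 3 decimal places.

56.289

With k distinct floors already seen, the next new one takes an expected 25/(25-k) passengers.
Sum over k = 11,...,23: E = 25/14 + 25/13 + 25/12 + ... + 25/3 + 25/2 = 56.2891.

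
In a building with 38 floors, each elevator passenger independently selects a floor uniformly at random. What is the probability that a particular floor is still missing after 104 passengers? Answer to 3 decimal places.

On each passenger the fixed floor fails to appear with probability 37/38.
P(still missing after 104) = (37/38)^104 = 0.0624.

0.062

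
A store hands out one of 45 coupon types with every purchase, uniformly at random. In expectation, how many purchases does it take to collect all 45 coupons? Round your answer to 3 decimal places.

197.773

After k distinct coupons have appeared, the next purchase gives a new one with probability (45-k)/45, so the expected wait for the (k+1)-th is 45/(45-k).
E[T] = 45/45 + 45/44 + 45/43 + ... + 45/2 + 45/1 = 45·H_{45}.
H_{45} = 4.3949, so E[T] = 197.7727.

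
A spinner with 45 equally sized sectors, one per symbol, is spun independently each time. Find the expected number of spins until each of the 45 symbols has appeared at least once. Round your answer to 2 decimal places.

197.77

Split into phases: going from k distinct to k+1 distinct takes on average 45/(45-k) spins.
E[T] = 45/45 + 45/44 + 45/43 + ... + 45/2 + 45/1 = 45·H_{45}.
H_{45} = 4.395, so E[T] = 197.773.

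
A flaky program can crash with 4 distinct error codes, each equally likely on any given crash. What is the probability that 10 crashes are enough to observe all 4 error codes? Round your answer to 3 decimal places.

Let A_i be the event that error code i is missing after 10 crashes. By inclusion–exclusion on the A_i,
P(all seen) = Σ_{j=0}^{4} (-1)^j C(4,j)((4-j)/4)^10
= 1.0000 - 0.2253 + 0.0059 - 0.0000 + 0.0000
= 0.7806.

0.781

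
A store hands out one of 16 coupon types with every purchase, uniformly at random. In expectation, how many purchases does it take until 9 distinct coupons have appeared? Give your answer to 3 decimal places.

12.606

With k distinct coupons already seen, the next new one arrives after an expected 16/(16-k) purchases.
Sum over k = 0,...,8: E = 16/16 + 16/15 + 16/14 + ... + 16/9 + 16/8 = 12.6059.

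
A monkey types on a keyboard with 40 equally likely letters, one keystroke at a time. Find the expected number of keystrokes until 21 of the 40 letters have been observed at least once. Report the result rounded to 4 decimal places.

29.2321

With k distinct letters already seen, the next new one arrives after an expected 40/(40-k) keystrokes.
Sum over k = 0,...,20: E = 40/40 + 40/39 + 40/38 + ... + 40/21 + 40/20 = 29.23214.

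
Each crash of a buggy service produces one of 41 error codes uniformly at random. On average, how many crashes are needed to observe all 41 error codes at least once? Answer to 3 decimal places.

The wait to go from k to k+1 distinct error codes is geometric with mean 41/(41-k).
E[T] = 41/41 + 41/40 + 41/39 + ... + 41/2 + 41/1 = 41·H_{41}.
H_{41} = 4.3029, so E[T] = 176.4203.

176.420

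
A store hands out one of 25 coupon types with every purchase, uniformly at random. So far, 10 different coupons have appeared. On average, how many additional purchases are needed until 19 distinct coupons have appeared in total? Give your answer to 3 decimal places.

21.706

From k distinct to k+1 distinct takes on average 25/(25-k) purchases.
Sum over k = 10,...,18: E = 25/15 + 25/14 + 25/13 + ... + 25/8 + 25/7 = 21.7057.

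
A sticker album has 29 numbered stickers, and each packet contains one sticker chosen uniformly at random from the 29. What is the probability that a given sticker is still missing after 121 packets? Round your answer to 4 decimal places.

0.0143

Each packet misses the fixed sticker with probability (29-1)/29 = 28/29, independently.
P(still missing after 121) = (28/29)^121 = 0.01432.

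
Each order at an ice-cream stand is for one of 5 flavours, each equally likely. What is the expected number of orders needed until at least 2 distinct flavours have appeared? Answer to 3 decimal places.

2.250

Going from k to k+1 distinct takes a geometric number of orders with mean 5/(5-k).
Sum over k = 0,...,1: E = 5/5 + 5/4 = 2.2500.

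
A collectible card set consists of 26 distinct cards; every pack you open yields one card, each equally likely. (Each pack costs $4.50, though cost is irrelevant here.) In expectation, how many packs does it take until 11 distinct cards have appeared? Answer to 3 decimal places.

13.941

Going from k to k+1 distinct takes a geometric number of packs with mean 26/(26-k).
Sum over k = 0,...,10: E = 26/26 + 26/25 + 26/24 + ... + 26/17 + 26/16 = 13.9410.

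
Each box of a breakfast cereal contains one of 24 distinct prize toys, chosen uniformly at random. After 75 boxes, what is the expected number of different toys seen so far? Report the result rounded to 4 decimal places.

23.0138

For each toy, P(seen in 75 boxes) = 1 - (23/24)^75 = 0.95891.
By linearity of expectation, E[distinct seen] = 24·(1 - (23/24)^75) = 23.01382.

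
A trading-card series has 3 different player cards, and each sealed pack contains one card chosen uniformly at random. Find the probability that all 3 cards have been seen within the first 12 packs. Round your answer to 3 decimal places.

0.977

By inclusion–exclusion over which cards are missing,
P(all seen) = Σ_{j=0}^{3} (-1)^j C(3,j)((3-j)/3)^12
= 1.0000 - 0.0231 + 0.0000 - 0.0000
= 0.9769.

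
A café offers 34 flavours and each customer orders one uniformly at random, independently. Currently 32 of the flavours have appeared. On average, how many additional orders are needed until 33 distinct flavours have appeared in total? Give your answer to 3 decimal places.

With k distinct flavours already seen, the next new one takes an expected 34/(34-k) orders.
Only the k = 32 term is needed: E = 34/2 = 17.0000.

17.000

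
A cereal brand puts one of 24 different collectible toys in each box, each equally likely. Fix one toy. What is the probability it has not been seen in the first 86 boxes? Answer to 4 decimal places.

0.0257

Each box misses the fixed toy with probability (24-1)/24 = 23/24, independently.
P(still missing after 86) = (23/24)^86 = 0.02573.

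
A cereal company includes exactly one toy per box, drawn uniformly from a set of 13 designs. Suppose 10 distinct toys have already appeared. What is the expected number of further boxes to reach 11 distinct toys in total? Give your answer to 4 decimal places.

With k distinct toys already seen, the next new one takes an expected 13/(13-k) boxes.
Only the k = 10 term is needed: E = 13/3 = 4.33333.

4.3333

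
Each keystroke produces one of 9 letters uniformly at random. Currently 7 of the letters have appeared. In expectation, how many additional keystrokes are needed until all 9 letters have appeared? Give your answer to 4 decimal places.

13.5000

The wait to go from k to k+1 distinct letters is geometric with mean 9/(9-k).
Sum over k = 7,...,8: E = 9/2 + 9/1 = 13.50000.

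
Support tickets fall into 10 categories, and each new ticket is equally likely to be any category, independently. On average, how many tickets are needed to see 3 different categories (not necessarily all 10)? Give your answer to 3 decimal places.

3.361

With k distinct categories already seen, the next new one arrives after an expected 10/(10-k) tickets.
Sum over k = 0,...,2: E = 10/10 + 10/9 + 10/8 = 3.3611.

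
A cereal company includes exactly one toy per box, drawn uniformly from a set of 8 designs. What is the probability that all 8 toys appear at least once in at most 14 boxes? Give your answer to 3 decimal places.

0.192

Let A_i be the event that toy i is missing after 14 boxes. By inclusion–exclusion on the A_i,
P(all seen) = Σ_{j=0}^{8} (-1)^j C(8,j)((8-j)/8)^14
= 1.0000 - 1.2337 + 0.4989 - 0.0777 + 0.0043 - 0.0001 + 0.0000 - 0.0000 + 0.0000
= 0.1917.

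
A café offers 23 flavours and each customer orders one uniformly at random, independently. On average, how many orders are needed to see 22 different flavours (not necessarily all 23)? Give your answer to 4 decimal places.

Going from k to k+1 distinct takes a geometric number of orders with mean 23/(23-k).
Sum over k = 0,...,21: E = 23/23 + 23/22 + 23/21 + ... + 23/3 + 23/2 = 62.88870.

62.8887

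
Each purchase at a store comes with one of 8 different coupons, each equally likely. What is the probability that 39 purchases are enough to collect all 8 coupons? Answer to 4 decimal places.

By inclusion–exclusion over which coupons are missing,
P(all seen) = Σ_{j=0}^{8} (-1)^j C(8,j)((8-j)/8)^39
= 1.00000 - 0.04379 + 0.00038 - 0.00000 + 0.00000 - 0.00000 + 0.00000 - 0.00000 + 0.00000
= 0.95658.

0.9566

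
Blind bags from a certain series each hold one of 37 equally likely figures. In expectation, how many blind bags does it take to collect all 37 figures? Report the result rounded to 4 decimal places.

155.4587

Split into phases: going from k distinct to k+1 distinct takes on average 37/(37-k) blind bags.
E[T] = 37/37 + 37/36 + 37/35 + ... + 37/2 + 37/1 = 37·H_{37}.
H_{37} = 4.20159, so E[T] = 155.45869.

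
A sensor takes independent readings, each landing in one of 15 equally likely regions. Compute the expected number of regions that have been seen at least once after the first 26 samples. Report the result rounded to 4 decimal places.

12.5051

For each region, P(seen in 26 samples) = 1 - (14/15)^26 = 0.83368.
By linearity of expectation, E[distinct seen] = 15·(1 - (14/15)^26) = 12.50513.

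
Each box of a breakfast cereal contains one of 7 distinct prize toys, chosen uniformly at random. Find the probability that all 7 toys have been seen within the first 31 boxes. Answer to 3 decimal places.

By inclusion–exclusion over which toys are missing,
P(all seen) = Σ_{j=0}^{7} (-1)^j C(7,j)((7-j)/7)^31
= 1.0000 - 0.0589 + 0.0006 - 0.0000 + 0.0000 - 0.0000 + 0.0000 - 0.0000
= 0.9418.

0.942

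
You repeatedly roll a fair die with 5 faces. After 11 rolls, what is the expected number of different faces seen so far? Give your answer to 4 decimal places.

4.5705

For each face, P(seen in 11 rolls) = 1 - (4/5)^11 = 0.91410.
By linearity of expectation, E[distinct seen] = 5·(1 - (4/5)^11) = 4.57050.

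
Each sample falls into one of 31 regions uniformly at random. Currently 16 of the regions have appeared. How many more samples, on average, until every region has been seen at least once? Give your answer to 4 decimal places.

102.8651

The wait to go from k to k+1 distinct regions is geometric with mean 31/(31-k).
Sum over k = 16,...,30: E = 31/15 + 31/14 + 31/13 + ... + 31/2 + 31/1 = 102.86510.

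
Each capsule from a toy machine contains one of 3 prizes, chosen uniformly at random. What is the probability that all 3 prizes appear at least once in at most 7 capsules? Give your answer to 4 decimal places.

By inclusion–exclusion over which prizes are missing,
P(all seen) = Σ_{j=0}^{3} (-1)^j C(3,j)((3-j)/3)^7
= 1.00000 - 0.17558 + 0.00137 - 0.00000
= 0.82579.

0.8258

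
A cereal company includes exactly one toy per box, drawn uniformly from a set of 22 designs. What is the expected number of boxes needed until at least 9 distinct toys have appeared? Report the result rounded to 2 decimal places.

Going from k to k+1 distinct takes a geometric number of boxes with mean 22/(22-k).
Sum over k = 0,...,8: E = 22/22 + 22/21 + 22/20 + ... + 22/15 + 22/14 = 11.235.

11.23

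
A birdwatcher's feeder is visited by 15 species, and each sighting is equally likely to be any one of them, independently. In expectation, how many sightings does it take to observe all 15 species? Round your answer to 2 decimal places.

49.77

Split into phases: going from k distinct to k+1 distinct takes on average 15/(15-k) sightings.
E[T] = 15/15 + 15/14 + 15/13 + ... + 15/2 + 15/1 = 15·H_{15}.
H_{15} = 3.318, so E[T] = 49.773.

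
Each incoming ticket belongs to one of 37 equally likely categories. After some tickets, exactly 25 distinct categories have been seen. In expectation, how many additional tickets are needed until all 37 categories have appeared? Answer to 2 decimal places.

The wait to go from k to k+1 distinct categories is geometric with mean 37/(37-k).
Sum over k = 25,...,36: E = 37/12 + 37/11 + 37/10 + ... + 37/2 + 37/1 = 114.819.

114.82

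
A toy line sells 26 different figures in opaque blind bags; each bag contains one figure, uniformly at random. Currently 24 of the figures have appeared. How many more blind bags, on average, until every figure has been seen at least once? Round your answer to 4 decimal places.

The wait to go from k to k+1 distinct figures is geometric with mean 26/(26-k).
Sum over k = 24,...,25: E = 26/2 + 26/1 = 39.00000.

39.0000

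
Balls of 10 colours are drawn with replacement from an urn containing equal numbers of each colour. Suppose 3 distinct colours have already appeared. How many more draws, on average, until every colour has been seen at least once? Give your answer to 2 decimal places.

From k distinct to k+1 distinct takes on average 10/(10-k) draws.
Sum over k = 3,...,9: E = 10/7 + 10/6 + 10/5 + ... + 10/2 + 10/1 = 25.929.

25.93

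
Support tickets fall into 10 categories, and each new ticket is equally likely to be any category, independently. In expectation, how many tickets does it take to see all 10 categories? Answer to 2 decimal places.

After k distinct categories have appeared, the next ticket gives a new one with probability (10-k)/10, so the expected wait for the (k+1)-th is 10/(10-k).
E[T] = 10/10 + 10/9 + 10/8 + ... + 10/2 + 10/1 = 10·H_{10}.
H_{10} = 2.929, so E[T] = 29.290.

29.29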